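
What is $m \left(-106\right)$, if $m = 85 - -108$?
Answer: $-20458$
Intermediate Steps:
$m = 193$ ($m = 85 + 108 = 193$)
$m \left(-106\right) = 193 \left(-106\right) = -20458$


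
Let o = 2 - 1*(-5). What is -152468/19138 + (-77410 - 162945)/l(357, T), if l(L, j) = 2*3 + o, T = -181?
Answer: -2300948037/124397 ≈ -18497.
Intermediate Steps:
o = 7 (o = 2 + 5 = 7)
l(L, j) = 13 (l(L, j) = 2*3 + 7 = 6 + 7 = 13)
-152468/19138 + (-77410 - 162945)/l(357, T) = -152468/19138 + (-77410 - 162945)/13 = -152468*1/19138 - 240355*1/13 = -76234/9569 - 240355/13 = -2300948037/124397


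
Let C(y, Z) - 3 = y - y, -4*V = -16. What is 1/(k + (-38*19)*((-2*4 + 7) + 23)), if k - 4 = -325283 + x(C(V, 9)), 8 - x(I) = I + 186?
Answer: -1/341344 ≈ -2.9296e-6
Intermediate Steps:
V = 4 (V = -¼*(-16) = 4)
C(y, Z) = 3 (C(y, Z) = 3 + (y - y) = 3 + 0 = 3)
x(I) = -178 - I (x(I) = 8 - (I + 186) = 8 - (186 + I) = 8 + (-186 - I) = -178 - I)
k = -325460 (k = 4 + (-325283 + (-178 - 1*3)) = 4 + (-325283 + (-178 - 3)) = 4 + (-325283 - 181) = 4 - 325464 = -325460)
1/(k + (-38*19)*((-2*4 + 7) + 23)) = 1/(-325460 + (-38*19)*((-2*4 + 7) + 23)) = 1/(-325460 - 722*((-8 + 7) + 23)) = 1/(-325460 - 722*(-1 + 23)) = 1/(-325460 - 722*22) = 1/(-325460 - 15884) = 1/(-341344) = -1/341344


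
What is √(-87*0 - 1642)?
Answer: I*√1642 ≈ 40.522*I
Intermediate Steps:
√(-87*0 - 1642) = √(0 - 1642) = √(-1642) = I*√1642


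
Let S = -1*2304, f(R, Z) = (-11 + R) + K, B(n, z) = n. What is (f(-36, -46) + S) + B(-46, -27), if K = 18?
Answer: -2379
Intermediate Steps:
f(R, Z) = 7 + R (f(R, Z) = (-11 + R) + 18 = 7 + R)
S = -2304
(f(-36, -46) + S) + B(-46, -27) = ((7 - 36) - 2304) - 46 = (-29 - 2304) - 46 = -2333 - 46 = -2379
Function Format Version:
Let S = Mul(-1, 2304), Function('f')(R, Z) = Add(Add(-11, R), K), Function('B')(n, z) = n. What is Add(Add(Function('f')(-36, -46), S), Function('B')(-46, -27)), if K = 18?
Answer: -2379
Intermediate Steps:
Function('f')(R, Z) = Add(7, R) (Function('f')(R, Z) = Add(Add(-11, R), 18) = Add(7, R))
S = -2304
Add(Add(Function('f')(-36, -46), S), Function('B')(-46, -27)) = Add(Add(Add(7, -36), -2304), -46) = Add(Add(-29, -2304), -46) = Add(-2333, -46) = -2379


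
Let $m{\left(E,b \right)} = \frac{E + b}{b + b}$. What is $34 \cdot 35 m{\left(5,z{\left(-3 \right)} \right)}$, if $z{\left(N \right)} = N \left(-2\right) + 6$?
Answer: $\frac{10115}{12} \approx 842.92$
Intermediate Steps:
$z{\left(N \right)} = 6 - 2 N$ ($z{\left(N \right)} = - 2 N + 6 = 6 - 2 N$)
$m{\left(E,b \right)} = \frac{E + b}{2 b}$
$34 \cdot 35 m{\left(5,z{\left(-3 \right)} \right)} = 34 \cdot 35 \frac{5 + \left(6 - -6\right)}{2 \left(6 - -6\right)} = 1190 \frac{5 + \left(6 + 6\right)}{2 \left(6 + 6\right)} = 1190 \frac{5 + 12}{2 \cdot 12} = 1190 \cdot \frac{1}{2} \cdot \frac{1}{12} \cdot 17 = 1190 \cdot \frac{17}{24} = \frac{10115}{12}$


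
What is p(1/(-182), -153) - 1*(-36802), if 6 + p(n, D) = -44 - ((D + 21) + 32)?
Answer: 36852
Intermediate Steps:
p(n, D) = -103 - D (p(n, D) = -6 + (-44 - ((D + 21) + 32)) = -6 + (-44 - ((21 + D) + 32)) = -6 + (-44 - (53 + D)) = -6 + (-44 + (-53 - D)) = -6 + (-97 - D) = -103 - D)
p(1/(-182), -153) - 1*(-36802) = (-103 - 1*(-153)) - 1*(-36802) = (-103 + 153) + 36802 = 50 + 36802 = 36852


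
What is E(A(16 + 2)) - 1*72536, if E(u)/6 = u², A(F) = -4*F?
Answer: -41432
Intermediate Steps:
E(u) = 6*u²
E(A(16 + 2)) - 1*72536 = 6*(-4*(16 + 2))² - 1*72536 = 6*(-4*18)² - 72536 = 6*(-72)² - 72536 = 6*5184 - 72536 = 31104 - 72536 = -41432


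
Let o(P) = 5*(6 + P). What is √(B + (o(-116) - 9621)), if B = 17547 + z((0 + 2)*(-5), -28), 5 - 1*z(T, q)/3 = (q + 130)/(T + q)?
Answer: √2671058/19 ≈ 86.018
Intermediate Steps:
o(P) = 30 + 5*P
z(T, q) = 15 - 3*(130 + q)/(T + q) (z(T, q) = 15 - 3*(q + 130)/(T + q) = 15 - 3*(130 + q)/(T + q))
B = 333831/19 (B = 17547 + 3*(-130 + 4*(-28) + 5*((0 + 2)*(-5)))/((0 + 2)*(-5) - 28) = 17547 + 3*(-130 - 112 + 5*(2*(-5)))/(2*(-5) - 28) = 17547 + 3*(-130 - 112 + 5*(-10))/(-10 - 28) = 17547 + 3*(-130 - 112 - 50)/(-38) = 17547 + 3*(-1/38)*(-292) = 17547 + 438/19 = 333831/19 ≈ 17570.)
√(B + (o(-116) - 9621)) = √(333831/19 + ((30 + 5*(-116)) - 9621)) = √(333831/19 + ((30 - 580) - 9621)) = √(333831/19 + (-550 - 9621)) = √(333831/19 - 10171) = √(140582/19) = √2671058/19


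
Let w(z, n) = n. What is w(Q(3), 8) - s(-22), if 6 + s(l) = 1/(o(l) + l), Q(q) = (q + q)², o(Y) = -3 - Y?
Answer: 43/3 ≈ 14.333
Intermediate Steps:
Q(q) = 4*q² (Q(q) = (2*q)² = 4*q²)
s(l) = -19/3 (s(l) = -6 + 1/((-3 - l) + l) = -6 + 1/(-3) = -6 - ⅓ = -19/3)
w(Q(3), 8) - s(-22) = 8 - 1*(-19/3) = 8 + 19/3 = 43/3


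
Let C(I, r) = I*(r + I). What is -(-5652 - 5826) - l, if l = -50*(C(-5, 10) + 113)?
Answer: 15878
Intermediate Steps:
C(I, r) = I*(I + r)
l = -4400 (l = -50*(-5*(-5 + 10) + 113) = -50*(-5*5 + 113) = -50*(-25 + 113) = -50*88 = -4400)
-(-5652 - 5826) - l = -(-5652 - 5826) - 1*(-4400) = -1*(-11478) + 4400 = 11478 + 4400 = 15878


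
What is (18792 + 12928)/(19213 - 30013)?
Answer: -793/270 ≈ -2.9370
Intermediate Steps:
(18792 + 12928)/(19213 - 30013) = 31720/(-10800) = 31720*(-1/10800) = -793/270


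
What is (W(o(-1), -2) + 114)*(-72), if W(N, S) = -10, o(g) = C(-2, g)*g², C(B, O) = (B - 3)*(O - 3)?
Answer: -7488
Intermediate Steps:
C(B, O) = (-3 + B)*(-3 + O)
o(g) = g²*(15 - 5*g) (o(g) = (9 - 3*(-2) - 3*g - 2*g)*g² = (9 + 6 - 3*g - 2*g)*g² = (15 - 5*g)*g² = g²*(15 - 5*g))
(W(o(-1), -2) + 114)*(-72) = (-10 + 114)*(-72) = 104*(-72) = -7488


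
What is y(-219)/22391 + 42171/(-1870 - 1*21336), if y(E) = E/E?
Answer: -944227655/519605546 ≈ -1.8172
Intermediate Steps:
y(E) = 1
y(-219)/22391 + 42171/(-1870 - 1*21336) = 1/22391 + 42171/(-1870 - 1*21336) = 1*(1/22391) + 42171/(-1870 - 21336) = 1/22391 + 42171/(-23206) = 1/22391 + 42171*(-1/23206) = 1/22391 - 42171/23206 = -944227655/519605546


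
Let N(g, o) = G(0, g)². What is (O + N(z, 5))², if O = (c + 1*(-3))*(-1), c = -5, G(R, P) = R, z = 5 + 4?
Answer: 64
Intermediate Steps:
z = 9
N(g, o) = 0 (N(g, o) = 0² = 0)
O = 8 (O = (-5 + 1*(-3))*(-1) = (-5 - 3)*(-1) = -8*(-1) = 8)
(O + N(z, 5))² = (8 + 0)² = 8² = 64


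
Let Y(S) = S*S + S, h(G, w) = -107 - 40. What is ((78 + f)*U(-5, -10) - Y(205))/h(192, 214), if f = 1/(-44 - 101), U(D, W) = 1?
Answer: 2037347/7105 ≈ 286.75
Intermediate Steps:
h(G, w) = -147
Y(S) = S + S**2 (Y(S) = S**2 + S = S + S**2)
f = -1/145 (f = 1/(-145) = -1/145 ≈ -0.0068966)
((78 + f)*U(-5, -10) - Y(205))/h(192, 214) = ((78 - 1/145)*1 - 205*(1 + 205))/(-147) = ((11309/145)*1 - 205*206)*(-1/147) = (11309/145 - 1*42230)*(-1/147) = (11309/145 - 42230)*(-1/147) = -6112041/145*(-1/147) = 2037347/7105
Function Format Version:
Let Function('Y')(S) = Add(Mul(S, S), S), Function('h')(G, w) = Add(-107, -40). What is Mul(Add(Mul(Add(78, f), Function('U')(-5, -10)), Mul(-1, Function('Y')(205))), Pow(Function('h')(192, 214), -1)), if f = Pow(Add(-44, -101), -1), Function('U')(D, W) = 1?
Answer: Rational(2037347, 7105) ≈ 286.75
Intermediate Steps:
Function('h')(G, w) = -147
Function('Y')(S) = Add(S, Pow(S, 2)) (Function('Y')(S) = Add(Pow(S, 2), S) = Add(S, Pow(S, 2)))
f = Rational(-1, 145) (f = Pow(-145, -1) = Rational(-1, 145) ≈ -0.0068966)
Mul(Add(Mul(Add(78, f), Function('U')(-5, -10)), Mul(-1, Function('Y')(205))), Pow(Function('h')(192, 214), -1)) = Mul(Add(Mul(Add(78, Rational(-1, 145)), 1), Mul(-1, Mul(205, Add(1, 205)))), Pow(-147, -1)) = Mul(Add(Mul(Rational(11309, 145), 1), Mul(-1, Mul(205, 206))), Rational(-1, 147)) = Mul(Add(Rational(11309, 145), Mul(-1, 42230)), Rational(-1, 147)) = Mul(Add(Rational(11309, 145), -42230), Rational(-1, 147)) = Mul(Rational(-6112041, 145), Rational(-1, 147)) = Rational(2037347, 7105)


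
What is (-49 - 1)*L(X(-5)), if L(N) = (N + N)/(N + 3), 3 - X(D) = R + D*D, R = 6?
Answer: -112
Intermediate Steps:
X(D) = -3 - D² (X(D) = 3 - (6 + D*D) = 3 - (6 + D²) = 3 + (-6 - D²) = -3 - D²)
L(N) = 2*N/(3 + N) (L(N) = (2*N)/(3 + N) = 2*N/(3 + N))
(-49 - 1)*L(X(-5)) = (-49 - 1)*(2*(-3 - 1*(-5)²)/(3 + (-3 - 1*(-5)²))) = -100*(-3 - 1*25)/(3 + (-3 - 1*25)) = -100*(-3 - 25)/(3 + (-3 - 25)) = -100*(-28)/(3 - 28) = -100*(-28)/(-25) = -100*(-28)*(-1)/25 = -50*56/25 = -112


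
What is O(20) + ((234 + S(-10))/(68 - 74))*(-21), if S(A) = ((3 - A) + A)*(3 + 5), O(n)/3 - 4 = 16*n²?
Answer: 20115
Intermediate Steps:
O(n) = 12 + 48*n² (O(n) = 12 + 3*(16*n²) = 12 + 48*n²)
S(A) = 24 (S(A) = 3*8 = 24)
O(20) + ((234 + S(-10))/(68 - 74))*(-21) = (12 + 48*20²) + ((234 + 24)/(68 - 74))*(-21) = (12 + 48*400) + (258/(-6))*(-21) = (12 + 19200) + (258*(-⅙))*(-21) = 19212 - 43*(-21) = 19212 + 903 = 20115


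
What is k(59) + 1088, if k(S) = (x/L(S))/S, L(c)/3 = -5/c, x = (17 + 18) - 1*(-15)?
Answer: 3254/3 ≈ 1084.7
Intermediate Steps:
x = 50 (x = 35 + 15 = 50)
L(c) = -15/c (L(c) = 3*(-5/c) = -15/c)
k(S) = -10/3 (k(S) = (50/((-15/S)))/S = (50*(-S/15))/S = (-10*S/3)/S = -10/3)
k(59) + 1088 = -10/3 + 1088 = 3254/3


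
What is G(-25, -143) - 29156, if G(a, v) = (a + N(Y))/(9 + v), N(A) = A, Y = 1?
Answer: -1953440/67 ≈ -29156.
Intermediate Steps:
G(a, v) = (1 + a)/(9 + v) (G(a, v) = (a + 1)/(9 + v) = (1 + a)/(9 + v))
G(-25, -143) - 29156 = (1 - 25)/(9 - 143) - 29156 = -24/(-134) - 29156 = -1/134*(-24) - 29156 = 12/67 - 29156 = -1953440/67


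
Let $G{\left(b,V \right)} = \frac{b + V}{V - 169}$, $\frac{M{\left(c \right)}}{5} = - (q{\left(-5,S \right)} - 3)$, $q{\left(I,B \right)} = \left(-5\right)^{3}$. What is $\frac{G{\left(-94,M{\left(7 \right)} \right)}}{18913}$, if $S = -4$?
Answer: $\frac{182}{2969341} \approx 6.1293 \cdot 10^{-5}$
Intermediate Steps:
$q{\left(I,B \right)} = -125$
$M{\left(c \right)} = 640$ ($M{\left(c \right)} = 5 \left(- (-125 - 3)\right) = 5 \left(\left(-1\right) \left(-128\right)\right) = 5 \cdot 128 = 640$)
$G{\left(b,V \right)} = \frac{V + b}{-169 + V}$
$\frac{G{\left(-94,M{\left(7 \right)} \right)}}{18913} = \frac{\frac{1}{-169 + 640} \left(640 - 94\right)}{18913} = \frac{1}{471} \cdot 546 \cdot \frac{1}{18913} = \frac{182}{157} \cdot \frac{1}{18913} = \frac{182}{2969341}$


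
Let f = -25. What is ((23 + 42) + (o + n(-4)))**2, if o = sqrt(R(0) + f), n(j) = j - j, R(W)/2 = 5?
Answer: (65 + I*sqrt(15))**2 ≈ 4210.0 + 503.49*I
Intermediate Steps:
R(W) = 10 (R(W) = 2*5 = 10)
n(j) = 0
o = I*sqrt(15) (o = sqrt(10 - 25) = sqrt(-15) = I*sqrt(15) ≈ 3.873*I)
((23 + 42) + (o + n(-4)))**2 = ((23 + 42) + (I*sqrt(15) + 0))**2 = (65 + I*sqrt(15))**2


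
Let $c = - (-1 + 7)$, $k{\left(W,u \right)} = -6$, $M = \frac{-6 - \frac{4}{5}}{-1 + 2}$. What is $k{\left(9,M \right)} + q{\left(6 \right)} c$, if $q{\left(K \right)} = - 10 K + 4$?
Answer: $330$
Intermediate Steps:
$q{\left(K \right)} = 4 - 10 K$
$M = - \frac{34}{5}$ ($M = \frac{-6 - \frac{4}{5}}{1} = \left(-6 - \frac{4}{5}\right) 1 = \left(- \frac{34}{5}\right) 1 = - \frac{34}{5} \approx -6.8$)
$c = -6$ ($c = \left(-1\right) 6 = -6$)
$k{\left(9,M \right)} + q{\left(6 \right)} c = -6 + \left(4 - 60\right) \left(-6\right) = -6 - -336 = -6 + 336 = 330$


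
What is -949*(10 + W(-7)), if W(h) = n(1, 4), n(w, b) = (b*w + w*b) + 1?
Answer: -18031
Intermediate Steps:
n(w, b) = 1 + 2*b*w (n(w, b) = (b*w + b*w) + 1 = 2*b*w + 1 = 1 + 2*b*w)
W(h) = 9 (W(h) = 1 + 2*4*1 = 1 + 8 = 9)
-949*(10 + W(-7)) = -949*(10 + 9) = -949*19 = -18031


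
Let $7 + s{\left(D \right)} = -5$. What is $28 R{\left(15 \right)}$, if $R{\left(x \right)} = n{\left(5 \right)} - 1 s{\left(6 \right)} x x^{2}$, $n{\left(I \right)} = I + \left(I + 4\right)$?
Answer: $1134392$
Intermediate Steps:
$s{\left(D \right)} = -12$ ($s{\left(D \right)} = -7 - 5 = -12$)
$n{\left(I \right)} = 4 + 2 I$ ($n{\left(I \right)} = I + \left(4 + I\right) = 4 + 2 I$)
$R{\left(x \right)} = 14 + 12 x^{3}$ ($R{\left(x \right)} = \left(4 + 2 \cdot 5\right) - 1 \left(-12\right) x x^{2} = \left(4 + 10\right) - - 12 x x^{2} = 14 - - 12 x^{3} = 14 + 12 x^{3}$)
$28 R{\left(15 \right)} = 28 \left(14 + 12 \cdot 15^{3}\right) = 28 \left(14 + 12 \cdot 3375\right) = 28 \left(14 + 40500\right) = 28 \cdot 40514 = 1134392$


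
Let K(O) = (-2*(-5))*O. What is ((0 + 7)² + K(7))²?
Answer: 14161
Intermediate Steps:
K(O) = 10*O
((0 + 7)² + K(7))² = ((0 + 7)² + 10*7)² = (7² + 70)² = (49 + 70)² = 119² = 14161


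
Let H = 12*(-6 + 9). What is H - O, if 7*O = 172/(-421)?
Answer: 106264/2947 ≈ 36.058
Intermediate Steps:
O = -172/2947 (O = (172/(-421))/7 = (172*(-1/421))/7 = (⅐)*(-172/421) = -172/2947 ≈ -0.058364)
H = 36 (H = 12*3 = 36)
H - O = 36 - 1*(-172/2947) = 36 + 172/2947 = 106264/2947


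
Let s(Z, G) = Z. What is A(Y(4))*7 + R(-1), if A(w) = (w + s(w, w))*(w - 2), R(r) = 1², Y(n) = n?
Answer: 113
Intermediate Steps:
R(r) = 1
A(w) = 2*w*(-2 + w) (A(w) = (w + w)*(w - 2) = (2*w)*(-2 + w) = 2*w*(-2 + w))
A(Y(4))*7 + R(-1) = (2*4*(-2 + 4))*7 + 1 = (2*4*2)*7 + 1 = 16*7 + 1 = 112 + 1 = 113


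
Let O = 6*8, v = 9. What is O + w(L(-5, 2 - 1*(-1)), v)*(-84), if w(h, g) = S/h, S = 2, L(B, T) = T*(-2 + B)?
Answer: 56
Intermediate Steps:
w(h, g) = 2/h
O = 48
O + w(L(-5, 2 - 1*(-1)), v)*(-84) = 48 + (2/(((2 - 1*(-1))*(-2 - 5))))*(-84) = 48 + (2/(((2 + 1)*(-7))))*(-84) = 48 + (2/((3*(-7))))*(-84) = 48 + (2/(-21))*(-84) = 48 + (2*(-1/21))*(-84) = 48 - 2/21*(-84) = 48 + 8 = 56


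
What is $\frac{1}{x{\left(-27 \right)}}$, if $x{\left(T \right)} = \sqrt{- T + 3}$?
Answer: $\frac{\sqrt{30}}{30} \approx 0.18257$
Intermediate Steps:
$x{\left(T \right)} = \sqrt{3 - T}$
$\frac{1}{x{\left(-27 \right)}} = \frac{1}{\sqrt{3 - -27}} = \frac{1}{\sqrt{3 + 27}} = \frac{1}{\sqrt{30}} = \frac{\sqrt{30}}{30}$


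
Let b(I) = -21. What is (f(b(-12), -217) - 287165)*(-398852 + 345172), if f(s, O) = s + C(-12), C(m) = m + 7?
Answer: 15416412880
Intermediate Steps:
C(m) = 7 + m
f(s, O) = -5 + s (f(s, O) = s + (7 - 12) = s - 5 = -5 + s)
(f(b(-12), -217) - 287165)*(-398852 + 345172) = ((-5 - 21) - 287165)*(-398852 + 345172) = (-26 - 287165)*(-53680) = -287191*(-53680) = 15416412880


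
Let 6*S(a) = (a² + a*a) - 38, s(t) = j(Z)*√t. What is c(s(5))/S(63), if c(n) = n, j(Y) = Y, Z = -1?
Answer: -3*√5/3950 ≈ -0.0016983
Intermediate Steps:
s(t) = -√t
S(a) = -19/3 + a²/3 (S(a) = ((a² + a*a) - 38)/6 = ((a² + a²) - 38)/6 = (2*a² - 38)/6 = (-38 + 2*a²)/6 = -19/3 + a²/3)
c(s(5))/S(63) = (-√5)/(-19/3 + (⅓)*63²) = (-√5)/(-19/3 + (⅓)*3969) = (-√5)/(-19/3 + 1323) = (-√5)/(3950/3) = -√5*(3/3950) = -3*√5/3950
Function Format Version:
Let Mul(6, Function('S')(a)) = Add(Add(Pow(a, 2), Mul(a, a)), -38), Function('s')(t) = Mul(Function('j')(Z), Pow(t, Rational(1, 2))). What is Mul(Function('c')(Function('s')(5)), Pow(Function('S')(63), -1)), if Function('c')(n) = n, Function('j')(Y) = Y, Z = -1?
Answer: Mul(Rational(-3, 3950), Pow(5, Rational(1, 2))) ≈ -0.0016983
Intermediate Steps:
Function('s')(t) = Mul(-1, Pow(t, Rational(1, 2)))
Function('S')(a) = Add(Rational(-19, 3), Mul(Rational(1, 3), Pow(a, 2))) (Function('S')(a) = Mul(Rational(1, 6), Add(Add(Pow(a, 2), Mul(a, a)), -38)) = Mul(Rational(1, 6), Add(Add(Pow(a, 2), Pow(a, 2)), -38)) = Mul(Rational(1, 6), Add(Mul(2, Pow(a, 2)), -38)) = Mul(Rational(1, 6), Add(-38, Mul(2, Pow(a, 2)))) = Add(Rational(-19, 3), Mul(Rational(1, 3), Pow(a, 2))))
Mul(Function('c')(Function('s')(5)), Pow(Function('S')(63), -1)) = Mul(Mul(-1, Pow(5, Rational(1, 2))), Pow(Add(Rational(-19, 3), Mul(Rational(1, 3), Pow(63, 2))), -1)) = Mul(Mul(-1, Pow(5, Rational(1, 2))), Pow(Add(Rational(-19, 3), Mul(Rational(1, 3), 3969)), -1)) = Mul(Mul(-1, Pow(5, Rational(1, 2))), Pow(Add(Rational(-19, 3), 1323), -1)) = Mul(Mul(-1, Pow(5, Rational(1, 2))), Pow(Rational(3950, 3), -1)) = Mul(Mul(-1, Pow(5, Rational(1, 2))), Rational(3, 3950)) = Mul(Rational(-3, 3950), Pow(5, Rational(1, 2)))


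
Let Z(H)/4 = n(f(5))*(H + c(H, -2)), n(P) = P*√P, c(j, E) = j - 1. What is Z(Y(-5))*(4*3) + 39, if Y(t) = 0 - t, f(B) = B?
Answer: 39 + 2160*√5 ≈ 4868.9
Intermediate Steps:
c(j, E) = -1 + j
n(P) = P^(3/2)
Y(t) = -t
Z(H) = 20*√5*(-1 + 2*H) (Z(H) = 4*(5^(3/2)*(H + (-1 + H))) = 4*((5*√5)*(-1 + 2*H)) = 4*(5*√5*(-1 + 2*H)) = 20*√5*(-1 + 2*H))
Z(Y(-5))*(4*3) + 39 = (√5*(-20 + 40*(-1*(-5))))*(4*3) + 39 = (√5*(-20 + 40*5))*12 + 39 = (√5*(-20 + 200))*12 + 39 = (√5*180)*12 + 39 = (180*√5)*12 + 39 = 2160*√5 + 39 = 39 + 2160*√5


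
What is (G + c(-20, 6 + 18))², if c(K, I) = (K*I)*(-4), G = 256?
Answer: 4734976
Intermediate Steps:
c(K, I) = -4*I*K (c(K, I) = (I*K)*(-4) = -4*I*K)
(G + c(-20, 6 + 18))² = (256 - 4*(6 + 18)*(-20))² = (256 - 4*24*(-20))² = (256 + 1920)² = 2176² = 4734976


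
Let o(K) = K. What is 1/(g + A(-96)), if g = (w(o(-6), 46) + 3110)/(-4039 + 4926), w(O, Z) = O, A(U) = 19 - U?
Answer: 887/105109 ≈ 0.0084389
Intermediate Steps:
g = 3104/887 (g = (-6 + 3110)/(-4039 + 4926) = 3104/887 ≈ 3.4994)
1/(g + A(-96)) = 1/(3104/887 + (19 - 1*(-96))) = 1/(3104/887 + (19 + 96)) = 1/(3104/887 + 115) = 1/(105109/887) = 887/105109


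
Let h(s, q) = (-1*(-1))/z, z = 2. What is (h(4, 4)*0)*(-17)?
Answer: 0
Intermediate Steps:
h(s, q) = ½ (h(s, q) = -1*(-1)/2 = 1*(½) = ½)
(h(4, 4)*0)*(-17) = ((½)*0)*(-17) = 0*(-17) = 0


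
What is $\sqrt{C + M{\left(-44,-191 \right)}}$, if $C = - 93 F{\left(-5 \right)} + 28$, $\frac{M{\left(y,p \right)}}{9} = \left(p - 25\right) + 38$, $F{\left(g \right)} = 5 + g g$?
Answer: $2 i \sqrt{1091} \approx 66.061 i$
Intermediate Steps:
$F{\left(g \right)} = 5 + g^{2}$
$M{\left(y,p \right)} = 117 + 9 p$ ($M{\left(y,p \right)} = 9 \left(\left(p - 25\right) + 38\right) = 9 \left(\left(-25 + p\right) + 38\right) = 9 \left(13 + p\right) = 117 + 9 p$)
$C = -2762$ ($C = - 93 \left(5 + \left(-5\right)^{2}\right) + 28 = - 93 \left(5 + 25\right) + 28 = \left(-93\right) 30 + 28 = -2790 + 28 = -2762$)
$\sqrt{C + M{\left(-44,-191 \right)}} = \sqrt{-2762 + \left(117 + 9 \left(-191\right)\right)} = \sqrt{-2762 + \left(117 - 1719\right)} = \sqrt{-2762 - 1602} = \sqrt{-4364} = 2 i \sqrt{1091}$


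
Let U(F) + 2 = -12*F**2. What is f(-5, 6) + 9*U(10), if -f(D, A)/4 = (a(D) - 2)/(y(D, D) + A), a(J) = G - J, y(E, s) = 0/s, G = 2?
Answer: -32464/3 ≈ -10821.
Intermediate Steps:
y(E, s) = 0
a(J) = 2 - J
U(F) = -2 - 12*F**2
f(D, A) = 4*D/A (f(D, A) = -4*((2 - D) - 2)/(0 + A) = -4*(-D)/A = -(-4)*D/A = 4*D/A)
f(-5, 6) + 9*U(10) = 4*(-5)/6 + 9*(-2 - 12*10**2) = 4*(-5)*(1/6) + 9*(-2 - 12*100) = -10/3 + 9*(-2 - 1200) = -10/3 + 9*(-1202) = -10/3 - 10818 = -32464/3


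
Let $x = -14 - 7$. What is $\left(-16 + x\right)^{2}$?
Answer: $1369$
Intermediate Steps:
$x = -21$ ($x = -14 - 7 = -21$)
$\left(-16 + x\right)^{2} = \left(-16 - 21\right)^{2} = \left(-37\right)^{2} = 1369$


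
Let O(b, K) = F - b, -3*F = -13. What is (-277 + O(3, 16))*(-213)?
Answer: 58717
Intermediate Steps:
F = 13/3 (F = -⅓*(-13) = 13/3 ≈ 4.3333)
O(b, K) = 13/3 - b
(-277 + O(3, 16))*(-213) = (-277 + (13/3 - 1*3))*(-213) = (-277 + (13/3 - 3))*(-213) = (-277 + 4/3)*(-213) = -827/3*(-213) = 58717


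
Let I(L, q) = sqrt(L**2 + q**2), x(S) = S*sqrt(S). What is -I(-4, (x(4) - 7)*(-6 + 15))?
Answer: -sqrt(97) ≈ -9.8489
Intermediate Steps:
x(S) = S**(3/2)
-I(-4, (x(4) - 7)*(-6 + 15)) = -sqrt((-4)**2 + ((4**(3/2) - 7)*(-6 + 15))**2) = -sqrt(16 + ((8 - 7)*9)**2) = -sqrt(16 + (1*9)**2) = -sqrt(16 + 9**2) = -sqrt(16 + 81) = -sqrt(97)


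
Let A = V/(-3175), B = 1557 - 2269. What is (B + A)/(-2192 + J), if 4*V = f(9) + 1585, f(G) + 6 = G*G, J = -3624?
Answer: 452203/3693160 ≈ 0.12244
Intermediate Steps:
f(G) = -6 + G² (f(G) = -6 + G*G = -6 + G²)
B = -712
V = 415 (V = ((-6 + 9²) + 1585)/4 = ((-6 + 81) + 1585)/4 = (75 + 1585)/4 = (¼)*1660 = 415)
A = -83/635 (A = 415/(-3175) = 415*(-1/3175) = -83/635 ≈ -0.13071)
(B + A)/(-2192 + J) = (-712 - 83/635)/(-2192 - 3624) = -452203/635/(-5816) = -452203/635*(-1/5816) = 452203/3693160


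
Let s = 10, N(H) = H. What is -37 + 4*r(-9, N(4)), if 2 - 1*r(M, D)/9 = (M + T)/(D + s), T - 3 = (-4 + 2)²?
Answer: 281/7 ≈ 40.143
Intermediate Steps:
T = 7 (T = 3 + (-4 + 2)² = 3 + (-2)² = 3 + 4 = 7)
r(M, D) = 18 - 9*(7 + M)/(10 + D) (r(M, D) = 18 - 9*(M + 7)/(D + 10) = 18 - 9*(7 + M)/(10 + D))
-37 + 4*r(-9, N(4)) = -37 + 4*(9*(13 - 1*(-9) + 2*4)/(10 + 4)) = -37 + 4*(9*(13 + 9 + 8)/14) = -37 + 4*(9*(1/14)*30) = -37 + 4*(135/7) = -37 + 540/7 = 281/7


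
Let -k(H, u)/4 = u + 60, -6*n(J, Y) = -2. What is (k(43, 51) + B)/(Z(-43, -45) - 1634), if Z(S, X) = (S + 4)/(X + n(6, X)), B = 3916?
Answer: -465248/218839 ≈ -2.1260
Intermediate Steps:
n(J, Y) = ⅓ (n(J, Y) = -⅙*(-2) = ⅓)
k(H, u) = -240 - 4*u (k(H, u) = -4*(u + 60) = -4*(60 + u) = -240 - 4*u)
Z(S, X) = (4 + S)/(⅓ + X) (Z(S, X) = (S + 4)/(X + ⅓) = (4 + S)/(⅓ + X))
(k(43, 51) + B)/(Z(-43, -45) - 1634) = ((-240 - 4*51) + 3916)/(3*(4 - 43)/(1 + 3*(-45)) - 1634) = ((-240 - 204) + 3916)/(3*(-39)/(1 - 135) - 1634) = (-444 + 3916)/(3*(-39)/(-134) - 1634) = 3472/(3*(-1/134)*(-39) - 1634) = 3472/(117/134 - 1634) = 3472/(-218839/134) = 3472*(-134/218839) = -465248/218839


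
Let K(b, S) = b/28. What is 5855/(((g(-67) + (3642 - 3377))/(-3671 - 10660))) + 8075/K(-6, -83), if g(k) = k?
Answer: -10152145/22 ≈ -4.6146e+5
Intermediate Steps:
K(b, S) = b/28 (K(b, S) = b*(1/28) = b/28)
5855/(((g(-67) + (3642 - 3377))/(-3671 - 10660))) + 8075/K(-6, -83) = 5855/(((-67 + (3642 - 3377))/(-3671 - 10660))) + 8075/(((1/28)*(-6))) = 5855/(((-67 + 265)/(-14331))) + 8075/(-3/14) = 5855/((198*(-1/14331))) + 8075*(-14/3) = 5855/(-66/4777) - 113050/3 = 5855*(-4777/66) - 113050/3 = -27969335/66 - 113050/3 = -10152145/22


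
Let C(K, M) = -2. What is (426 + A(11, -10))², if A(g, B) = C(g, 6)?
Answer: 179776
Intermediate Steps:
A(g, B) = -2
(426 + A(11, -10))² = (426 - 2)² = 424² = 179776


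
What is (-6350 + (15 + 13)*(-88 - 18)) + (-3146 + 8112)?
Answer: -4352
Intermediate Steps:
(-6350 + (15 + 13)*(-88 - 18)) + (-3146 + 8112) = (-6350 + 28*(-106)) + 4966 = (-6350 - 2968) + 4966 = -9318 + 4966 = -4352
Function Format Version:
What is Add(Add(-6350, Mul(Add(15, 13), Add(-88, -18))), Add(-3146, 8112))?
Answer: -4352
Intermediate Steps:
Add(Add(-6350, Mul(Add(15, 13), Add(-88, -18))), Add(-3146, 8112)) = Add(Add(-6350, Mul(28, -106)), 4966) = Add(Add(-6350, -2968), 4966) = Add(-9318, 4966) = -4352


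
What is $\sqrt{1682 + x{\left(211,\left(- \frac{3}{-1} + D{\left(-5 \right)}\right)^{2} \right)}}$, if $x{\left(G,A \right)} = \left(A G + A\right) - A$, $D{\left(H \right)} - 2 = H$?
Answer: $29 \sqrt{2} \approx 41.012$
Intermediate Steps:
$D{\left(H \right)} = 2 + H$
$x{\left(G,A \right)} = A G$ ($x{\left(G,A \right)} = \left(A + A G\right) - A = A G$)
$\sqrt{1682 + x{\left(211,\left(- \frac{3}{-1} + D{\left(-5 \right)}\right)^{2} \right)}} = \sqrt{1682 + \left(- \frac{3}{-1} + \left(2 - 5\right)\right)^{2} \cdot 211} = \sqrt{1682 + \left(\left(-3\right) \left(-1\right) - 3\right)^{2} \cdot 211} = \sqrt{1682 + \left(3 - 3\right)^{2} \cdot 211} = \sqrt{1682 + 0^{2} \cdot 211} = \sqrt{1682 + 0 \cdot 211} = \sqrt{1682 + 0} = \sqrt{1682} = 29 \sqrt{2}$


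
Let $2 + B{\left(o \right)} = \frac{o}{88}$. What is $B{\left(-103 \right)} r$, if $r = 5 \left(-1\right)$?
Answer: $\frac{1395}{88} \approx 15.852$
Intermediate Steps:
$B{\left(o \right)} = -2 + \frac{o}{88}$
$r = -5$
$B{\left(-103 \right)} r = \left(-2 + \frac{1}{88} \left(-103\right)\right) \left(-5\right) = \left(-2 - \frac{103}{88}\right) \left(-5\right) = \left(- \frac{279}{88}\right) \left(-5\right) = \frac{1395}{88}$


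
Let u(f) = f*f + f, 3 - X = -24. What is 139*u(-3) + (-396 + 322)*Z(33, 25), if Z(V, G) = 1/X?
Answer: 22444/27 ≈ 831.26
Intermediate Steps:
X = 27 (X = 3 - 1*(-24) = 3 + 24 = 27)
u(f) = f + f**2 (u(f) = f**2 + f = f + f**2)
Z(V, G) = 1/27
139*u(-3) + (-396 + 322)*Z(33, 25) = 139*(-3*(1 - 3)) + (-396 + 322)*(1/27) = 139*(-3*(-2)) - 74*1/27 = 139*6 - 74/27 = 834 - 74/27 = 22444/27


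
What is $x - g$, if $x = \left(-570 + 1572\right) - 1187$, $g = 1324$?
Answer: $-1509$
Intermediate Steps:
$x = -185$ ($x = 1002 - 1187 = -185$)
$x - g = -185 - 1324 = -1509$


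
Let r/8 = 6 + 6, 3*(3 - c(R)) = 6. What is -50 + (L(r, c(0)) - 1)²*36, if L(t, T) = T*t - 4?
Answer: 298066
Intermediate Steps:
c(R) = 1 (c(R) = 3 - ⅓*6 = 3 - 2 = 1)
r = 96 (r = 8*(6 + 6) = 8*12 = 96)
L(t, T) = -4 + T*t
-50 + (L(r, c(0)) - 1)²*36 = -50 + ((-4 + 1*96) - 1)²*36 = -50 + ((-4 + 96) - 1)²*36 = -50 + (92 - 1)²*36 = -50 + 91²*36 = -50 + 8281*36 = -50 + 298116 = 298066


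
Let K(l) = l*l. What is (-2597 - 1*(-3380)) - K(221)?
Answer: -48058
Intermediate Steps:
K(l) = l²
(-2597 - 1*(-3380)) - K(221) = (-2597 - 1*(-3380)) - 1*221² = (-2597 + 3380) - 1*48841 = 783 - 48841 = -48058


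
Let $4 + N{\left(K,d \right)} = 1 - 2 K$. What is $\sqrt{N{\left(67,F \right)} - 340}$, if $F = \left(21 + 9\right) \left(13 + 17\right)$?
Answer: $3 i \sqrt{53} \approx 21.84 i$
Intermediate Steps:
$F = 900$ ($F = 30 \cdot 30 = 900$)
$N{\left(K,d \right)} = -3 - 2 K$ ($N{\left(K,d \right)} = -4 - \left(-1 + 2 K\right) = -3 - 2 K$)
$\sqrt{N{\left(67,F \right)} - 340} = \sqrt{\left(-3 - 134\right) - 340} = \sqrt{-137 - 340} = \sqrt{-477} = 3 i \sqrt{53}$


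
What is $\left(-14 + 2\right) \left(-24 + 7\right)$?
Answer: $204$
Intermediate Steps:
$\left(-14 + 2\right) \left(-24 + 7\right) = \left(-12\right) \left(-17\right) = 204$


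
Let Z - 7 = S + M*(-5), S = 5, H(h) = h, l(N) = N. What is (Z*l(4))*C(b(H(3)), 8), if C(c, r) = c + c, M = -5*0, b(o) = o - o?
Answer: 0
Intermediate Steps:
b(o) = 0
M = 0
C(c, r) = 2*c
Z = 12 (Z = 7 + (5 + 0*(-5)) = 7 + (5 + 0) = 7 + 5 = 12)
(Z*l(4))*C(b(H(3)), 8) = (12*4)*(2*0) = 48*0 = 0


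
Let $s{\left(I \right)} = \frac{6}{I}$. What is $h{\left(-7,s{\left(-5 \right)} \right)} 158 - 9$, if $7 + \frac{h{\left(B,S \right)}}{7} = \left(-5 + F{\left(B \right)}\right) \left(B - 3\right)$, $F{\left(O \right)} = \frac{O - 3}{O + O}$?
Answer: $39649$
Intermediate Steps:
$F{\left(O \right)} = \frac{-3 + O}{2 O}$
$h{\left(B,S \right)} = -49 + 7 \left(-5 + \frac{-3 + B}{2 B}\right) \left(-3 + B\right)$ ($h{\left(B,S \right)} = -49 + 7 \left(-5 + \frac{-3 + B}{2 B}\right) \left(B - 3\right) = -49 + 7 \left(-5 + \frac{-3 + B}{2 B}\right) \left(-3 + B\right)$)
$h{\left(-7,s{\left(-5 \right)} \right)} 158 - 9 = \left(35 - - \frac{441}{2} + \frac{63}{2 \left(-7\right)}\right) 158 - 9 = \left(35 + \frac{441}{2} + \frac{63}{2} \left(- \frac{1}{7}\right)\right) 158 - 9 = \left(35 + \frac{441}{2} - \frac{9}{2}\right) 158 - 9 = 251 \cdot 158 - 9 = 39658 - 9 = 39649$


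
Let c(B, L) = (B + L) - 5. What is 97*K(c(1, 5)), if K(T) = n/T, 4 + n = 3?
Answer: -97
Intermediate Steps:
n = -1 (n = -4 + 3 = -1)
c(B, L) = -5 + B + L
K(T) = -1/T
97*K(c(1, 5)) = 97*(-1/(-5 + 1 + 5)) = 97*(-1/1) = 97*(-1*1) = 97*(-1) = -97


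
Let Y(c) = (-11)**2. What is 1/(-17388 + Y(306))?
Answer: -1/17267 ≈ -5.7914e-5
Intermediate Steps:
Y(c) = 121
1/(-17388 + Y(306)) = 1/(-17388 + 121) = 1/(-17267) = -1/17267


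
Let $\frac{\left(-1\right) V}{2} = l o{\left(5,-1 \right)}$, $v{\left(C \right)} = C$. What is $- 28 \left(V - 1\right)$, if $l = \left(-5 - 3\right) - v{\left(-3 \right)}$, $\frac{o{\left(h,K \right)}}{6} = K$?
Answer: $1708$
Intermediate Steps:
$o{\left(h,K \right)} = 6 K$
$l = -5$ ($l = \left(-5 - 3\right) - -3 = \left(-5 - 3\right) + 3 = -8 + 3 = -5$)
$V = -60$ ($V = - 2 \left(- 5 \cdot 6 \left(-1\right)\right) = - 2 \left(\left(-5\right) \left(-6\right)\right) = \left(-2\right) 30 = -60$)
$- 28 \left(V - 1\right) = - 28 \left(-60 - 1\right) = \left(-28\right) \left(-61\right) = 1708$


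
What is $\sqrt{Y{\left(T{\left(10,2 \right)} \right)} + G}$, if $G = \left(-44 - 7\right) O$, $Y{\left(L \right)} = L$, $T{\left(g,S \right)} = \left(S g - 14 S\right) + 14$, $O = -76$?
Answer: $\sqrt{3882} \approx 62.306$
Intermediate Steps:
$T{\left(g,S \right)} = 14 - 14 S + S g$ ($T{\left(g,S \right)} = \left(- 14 S + S g\right) + 14 = 14 - 14 S + S g$)
$G = 3876$ ($G = \left(-44 - 7\right) \left(-76\right) = \left(-51\right) \left(-76\right) = 3876$)
$\sqrt{Y{\left(T{\left(10,2 \right)} \right)} + G} = \sqrt{\left(14 - 28 + 2 \cdot 10\right) + 3876} = \sqrt{\left(14 - 28 + 20\right) + 3876} = \sqrt{6 + 3876} = \sqrt{3882}$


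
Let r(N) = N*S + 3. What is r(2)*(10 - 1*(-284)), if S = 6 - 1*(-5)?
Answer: 7350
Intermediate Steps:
S = 11 (S = 6 + 5 = 11)
r(N) = 3 + 11*N (r(N) = N*11 + 3 = 11*N + 3 = 3 + 11*N)
r(2)*(10 - 1*(-284)) = (3 + 11*2)*(10 - 1*(-284)) = (3 + 22)*(10 + 284) = 25*294 = 7350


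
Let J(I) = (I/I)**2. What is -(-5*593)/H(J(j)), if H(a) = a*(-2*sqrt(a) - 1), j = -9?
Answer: -2965/3 ≈ -988.33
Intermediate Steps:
J(I) = 1 (J(I) = 1**2 = 1)
H(a) = a*(-1 - 2*sqrt(a))
-(-5*593)/H(J(j)) = -(-5*593)/(-1*1 - 2*1**(3/2)) = -(-2965)/(-1 - 2*1) = -(-2965)/(-1 - 2) = -(-2965)/(-3) = -(-2965)*(-1)/3 = -1*2965/3 = -2965/3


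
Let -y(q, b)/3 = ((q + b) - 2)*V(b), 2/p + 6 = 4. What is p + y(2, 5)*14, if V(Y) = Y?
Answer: -1051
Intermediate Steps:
p = -1 (p = 2/(-6 + 4) = 2/(-2) = 2*(-½) = -1)
y(q, b) = -3*b*(-2 + b + q) (y(q, b) = -3*((q + b) - 2)*b = -3*((b + q) - 2)*b = -3*(-2 + b + q)*b = -3*b*(-2 + b + q))
p + y(2, 5)*14 = -1 + (3*5*(2 - 1*5 - 1*2))*14 = -1 + (3*5*(2 - 5 - 2))*14 = -1 + (3*5*(-5))*14 = -1 - 75*14 = -1 - 1050 = -1051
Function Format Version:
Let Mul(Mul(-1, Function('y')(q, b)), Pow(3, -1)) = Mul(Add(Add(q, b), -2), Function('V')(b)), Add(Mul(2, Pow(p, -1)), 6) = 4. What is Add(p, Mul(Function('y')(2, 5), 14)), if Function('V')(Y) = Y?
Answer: -1051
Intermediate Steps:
p = -1 (p = Mul(2, Pow(Add(-6, 4), -1)) = Mul(2, Pow(-2, -1)) = Mul(2, Rational(-1, 2)) = -1)
Function('y')(q, b) = Mul(-3, b, Add(-2, b, q)) (Function('y')(q, b) = Mul(-3, Mul(Add(Add(q, b), -2), b)) = Mul(-3, Mul(Add(Add(b, q), -2), b)) = Mul(-3, Mul(Add(-2, b, q), b)) = Mul(-3, Mul(b, Add(-2, b, q))) = Mul(-3, b, Add(-2, b, q)))
Add(p, Mul(Function('y')(2, 5), 14)) = Add(-1, Mul(Mul(3, 5, Add(2, Mul(-1, 5), Mul(-1, 2))), 14)) = Add(-1, Mul(Mul(3, 5, Add(2, -5, -2)), 14)) = Add(-1, Mul(Mul(3, 5, -5), 14)) = Add(-1, Mul(-75, 14)) = Add(-1, -1050) = -1051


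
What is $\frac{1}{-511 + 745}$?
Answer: $\frac{1}{234} \approx 0.0042735$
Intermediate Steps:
$\frac{1}{-511 + 745} = \frac{1}{234}$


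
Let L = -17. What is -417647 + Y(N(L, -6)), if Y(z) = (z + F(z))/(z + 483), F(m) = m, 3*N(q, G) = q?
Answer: -299035269/716 ≈ -4.1765e+5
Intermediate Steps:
N(q, G) = q/3
Y(z) = 2*z/(483 + z) (Y(z) = (z + z)/(z + 483) = (2*z)/(483 + z) = 2*z/(483 + z))
-417647 + Y(N(L, -6)) = -417647 + 2*((1/3)*(-17))/(483 + (1/3)*(-17)) = -417647 + 2*(-17/3)/(483 - 17/3) = -417647 + 2*(-17/3)/(1432/3) = -417647 + 2*(-17/3)*(3/1432) = -417647 - 17/716 = -299035269/716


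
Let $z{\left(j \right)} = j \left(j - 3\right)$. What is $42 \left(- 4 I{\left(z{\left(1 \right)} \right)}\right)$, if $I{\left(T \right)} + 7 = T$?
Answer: $1512$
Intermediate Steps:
$z{\left(j \right)} = j \left(-3 + j\right)$
$I{\left(T \right)} = -7 + T$
$42 \left(- 4 I{\left(z{\left(1 \right)} \right)}\right) = 42 \left(- 4 \left(-7 + 1 \left(-3 + 1\right)\right)\right) = 42 \left(- 4 \left(-7 + 1 \left(-2\right)\right)\right) = 42 \left(- 4 \left(-7 - 2\right)\right) = 42 \left(\left(-4\right) \left(-9\right)\right) = 42 \cdot 36 = 1512$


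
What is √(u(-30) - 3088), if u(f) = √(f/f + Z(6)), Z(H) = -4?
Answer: √(-3088 + I*√3) ≈ 0.0156 + 55.57*I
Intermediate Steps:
u(f) = I*√3 (u(f) = √(f/f - 4) = √(1 - 4) = √(-3) = I*√3)
√(u(-30) - 3088) = √(I*√3 - 3088) = √(-3088 + I*√3)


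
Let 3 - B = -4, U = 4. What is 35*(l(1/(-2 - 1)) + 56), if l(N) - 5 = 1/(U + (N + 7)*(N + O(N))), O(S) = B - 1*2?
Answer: 674975/316 ≈ 2136.0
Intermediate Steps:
B = 7 (B = 3 - 1*(-4) = 3 + 4 = 7)
O(S) = 5 (O(S) = 7 - 1*2 = 7 - 2 = 5)
l(N) = 5 + 1/(4 + (5 + N)*(7 + N)) (l(N) = 5 + 1/(4 + (N + 7)*(N + 5)) = 5 + 1/(4 + (7 + N)*(5 + N)) = 5 + 1/(4 + (5 + N)*(7 + N)))
35*(l(1/(-2 - 1)) + 56) = 35*((196 + 5*(1/(-2 - 1))**2 + 60/(-2 - 1))/(39 + (1/(-2 - 1))**2 + 12/(-2 - 1)) + 56) = 35*((196 + 5*(1/(-3))**2 + 60/(-3))/(39 + (1/(-3))**2 + 12/(-3)) + 56) = 35*((196 + 5*(-1/3)**2 + 60*(-1/3))/(39 + (-1/3)**2 + 12*(-1/3)) + 56) = 35*((196 + 5*(1/9) - 20)/(39 + 1/9 - 4) + 56) = 35*((196 + 5/9 - 20)/(316/9) + 56) = 35*((9/316)*(1589/9) + 56) = 35*(1589/316 + 56) = 35*(19285/316) = 674975/316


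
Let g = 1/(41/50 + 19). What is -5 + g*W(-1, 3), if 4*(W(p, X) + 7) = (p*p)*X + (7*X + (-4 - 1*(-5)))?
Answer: -9985/1982 ≈ -5.0378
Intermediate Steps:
W(p, X) = -27/4 + 7*X/4 + X*p**2/4 (W(p, X) = -7 + ((p*p)*X + (7*X + (-4 - 1*(-5))))/4 = -7 + (p**2*X + (7*X + (-4 + 5)))/4 = -7 + (X*p**2 + (7*X + 1))/4 = -7 + (X*p**2 + (1 + 7*X))/4 = -7 + (1 + 7*X + X*p**2)/4 = -7 + (1/4 + 7*X/4 + X*p**2/4) = -27/4 + 7*X/4 + X*p**2/4)
g = 50/991 (g = 1/(41*(1/50) + 19) = 1/(41/50 + 19) = 1/(991/50) = 50/991 ≈ 0.050454)
-5 + g*W(-1, 3) = -5 + 50*(-27/4 + (7/4)*3 + (1/4)*3*(-1)**2)/991 = -5 + 50*(-27/4 + 21/4 + (1/4)*3*1)/991 = -5 + 50*(-27/4 + 21/4 + 3/4)/991 = -5 + (50/991)*(-3/4) = -5 - 75/1982 = -9985/1982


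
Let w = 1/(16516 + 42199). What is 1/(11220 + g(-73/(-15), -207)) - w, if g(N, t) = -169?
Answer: 47664/648859465 ≈ 7.3458e-5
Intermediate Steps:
w = 1/58715 ≈ 1.7031e-5
1/(11220 + g(-73/(-15), -207)) - w = 1/(11220 - 169) - 1*1/58715 = 1/11051 - 1/58715 = 47664/648859465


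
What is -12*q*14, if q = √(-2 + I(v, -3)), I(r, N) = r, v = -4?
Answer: -168*I*√6 ≈ -411.51*I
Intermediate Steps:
q = I*√6 (q = √(-2 - 4) = √(-6) = I*√6 ≈ 2.4495*I)
-12*q*14 = -12*I*√6*14 = -168*I*√6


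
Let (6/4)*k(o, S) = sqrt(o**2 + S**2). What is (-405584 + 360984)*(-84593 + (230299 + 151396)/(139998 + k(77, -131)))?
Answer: 166372384754223114700/44098716919 + 25535395500*sqrt(23090)/44098716919 ≈ 3.7727e+9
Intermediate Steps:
k(o, S) = 2*sqrt(S**2 + o**2)/3 (k(o, S) = 2*sqrt(o**2 + S**2)/3 = 2*sqrt(S**2 + o**2)/3)
(-405584 + 360984)*(-84593 + (230299 + 151396)/(139998 + k(77, -131))) = (-405584 + 360984)*(-84593 + (230299 + 151396)/(139998 + 2*sqrt((-131)**2 + 77**2)/3)) = -44600*(-84593 + 381695/(139998 + 2*sqrt(17161 + 5929)/3)) = -44600*(-84593 + 381695/(139998 + 2*sqrt(23090)/3)) = 3772847800 - 17023597000/(139998 + 2*sqrt(23090)/3)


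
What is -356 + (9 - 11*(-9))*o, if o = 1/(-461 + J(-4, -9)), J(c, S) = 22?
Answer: -156392/439 ≈ -356.25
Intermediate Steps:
o = -1/439 (o = 1/(-461 + 22) = 1/(-439) = -1/439 ≈ -0.0022779)
-356 + (9 - 11*(-9))*o = -356 + (9 - 11*(-9))*(-1/439) = -356 + (9 + 99)*(-1/439) = -356 + 108*(-1/439) = -356 - 108/439 = -156392/439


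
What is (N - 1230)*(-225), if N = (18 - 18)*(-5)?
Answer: 276750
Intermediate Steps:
N = 0 (N = 0*(-5) = 0)
(N - 1230)*(-225) = (0 - 1230)*(-225) = -1230*(-225) = 276750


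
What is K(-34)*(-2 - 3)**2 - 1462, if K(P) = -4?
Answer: -1562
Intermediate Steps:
K(-34)*(-2 - 3)**2 - 1462 = -4*(-2 - 3)**2 - 1462 = -4*(-5)**2 - 1462 = -4*25 - 1462 = -100 - 1462 = -1562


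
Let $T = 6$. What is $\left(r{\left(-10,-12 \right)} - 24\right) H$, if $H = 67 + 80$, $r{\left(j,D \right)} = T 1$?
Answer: $-2646$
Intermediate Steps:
$r{\left(j,D \right)} = 6$ ($r{\left(j,D \right)} = 6 \cdot 1 = 6$)
$H = 147$
$\left(r{\left(-10,-12 \right)} - 24\right) H = \left(6 - 24\right) 147 = \left(-18\right) 147 = -2646$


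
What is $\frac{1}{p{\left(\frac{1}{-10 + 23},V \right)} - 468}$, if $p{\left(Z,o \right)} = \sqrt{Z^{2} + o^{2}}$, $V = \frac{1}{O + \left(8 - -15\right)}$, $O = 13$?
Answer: $- \frac{102503232}{47971511111} - \frac{468 \sqrt{1465}}{47971511111} \approx -0.0021371$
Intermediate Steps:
$V = \frac{1}{36}$ ($V = \frac{1}{13 + \left(8 - -15\right)} = \frac{1}{13 + \left(8 + 15\right)} = \frac{1}{13 + 23} = \frac{1}{36} \approx 0.027778$)
$\frac{1}{p{\left(\frac{1}{-10 + 23},V \right)} - 468} = \frac{1}{\sqrt{\left(\frac{1}{-10 + 23}\right)^{2} + \left(\frac{1}{36}\right)^{2}} - 468} = \frac{1}{\sqrt{\left(\frac{1}{13}\right)^{2} + \frac{1}{1296}} - 468} = \frac{1}{\sqrt{\frac{1}{169} + \frac{1}{1296}} - 468} = \frac{1}{\sqrt{\frac{1465}{219024}} - 468} = \frac{1}{\frac{\sqrt{1465}}{468} - 468} = \frac{1}{-468 + \frac{\sqrt{1465}}{468}}$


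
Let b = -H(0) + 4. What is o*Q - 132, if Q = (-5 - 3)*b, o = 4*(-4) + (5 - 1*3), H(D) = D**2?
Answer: 316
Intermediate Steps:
o = -14 (o = -16 + (5 - 3) = -16 + 2 = -14)
b = 4 (b = -1*0**2 + 4 = -1*0 + 4 = 0 + 4 = 4)
Q = -32 (Q = (-5 - 3)*4 = -8*4 = -32)
o*Q - 132 = -14*(-32) - 132 = 448 - 132 = 316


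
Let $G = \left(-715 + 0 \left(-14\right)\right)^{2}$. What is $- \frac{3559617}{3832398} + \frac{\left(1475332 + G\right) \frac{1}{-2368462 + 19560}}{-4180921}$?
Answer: $- \frac{971040929847717448}{1045454083386428981} \approx -0.92882$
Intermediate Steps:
$G = 511225$ ($G = \left(-715 + 0\right)^{2} = \left(-715\right)^{2} = 511225$)
$- \frac{3559617}{3832398} + \frac{\left(1475332 + G\right) \frac{1}{-2368462 + 19560}}{-4180921} = - \frac{3559617}{3832398} + \frac{\left(1475332 + 511225\right) \frac{1}{-2368462 + 19560}}{-4180921} = \left(-3559617\right) \frac{1}{3832398} + \frac{1986557}{-2348902} \left(- \frac{1}{4180921}\right) = - \frac{395513}{425822} + 1986557 \left(- \frac{1}{2348902}\right) \left(- \frac{1}{4180921}\right) = - \frac{395513}{425822} - - \frac{1986557}{9820573698742} = - \frac{395513}{425822} + \frac{1986557}{9820573698742} = - \frac{971040929847717448}{1045454083386428981}$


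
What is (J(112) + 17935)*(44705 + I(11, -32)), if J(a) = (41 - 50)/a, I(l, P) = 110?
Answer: 90020383465/112 ≈ 8.0375e+8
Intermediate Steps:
J(a) = -9/a
(J(112) + 17935)*(44705 + I(11, -32)) = (-9/112 + 17935)*(44705 + 110) = (-9*1/112 + 17935)*44815 = (-9/112 + 17935)*44815 = (2008711/112)*44815 = 90020383465/112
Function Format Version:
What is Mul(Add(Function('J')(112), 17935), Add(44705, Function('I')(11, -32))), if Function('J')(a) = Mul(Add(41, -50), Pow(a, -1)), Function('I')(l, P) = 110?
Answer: Rational(90020383465, 112) ≈ 8.0375e+8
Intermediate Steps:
Function('J')(a) = Mul(-9, Pow(a, -1))
Mul(Add(Function('J')(112), 17935), Add(44705, Function('I')(11, -32))) = Mul(Add(Mul(-9, Pow(112, -1)), 17935), Add(44705, 110)) = Mul(Add(Mul(-9, Rational(1, 112)), 17935), 44815) = Mul(Add(Rational(-9, 112), 17935), 44815) = Mul(Rational(2008711, 112), 44815) = Rational(90020383465, 112)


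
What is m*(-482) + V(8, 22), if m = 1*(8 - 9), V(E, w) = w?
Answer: 504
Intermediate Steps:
m = -1 (m = 1*(-1) = -1)
m*(-482) + V(8, 22) = -1*(-482) + 22 = 482 + 22 = 504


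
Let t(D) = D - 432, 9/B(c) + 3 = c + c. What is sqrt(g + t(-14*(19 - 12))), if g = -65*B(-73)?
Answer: I*sqrt(11679365)/149 ≈ 22.936*I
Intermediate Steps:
B(c) = 9/(-3 + 2*c) (B(c) = 9/(-3 + (c + c)) = 9/(-3 + 2*c))
g = 585/149 (g = -585/(-3 + 2*(-73)) = -585/(-3 - 146) = -585/(-149) = -585*(-1)/149 = -65*(-9/149) = 585/149 ≈ 3.9262)
t(D) = -432 + D
sqrt(g + t(-14*(19 - 12))) = sqrt(585/149 + (-432 - 14*(19 - 12))) = sqrt(585/149 + (-432 - 14*7)) = sqrt(585/149 + (-432 - 98)) = sqrt(585/149 - 530) = sqrt(-78385/149) = I*sqrt(11679365)/149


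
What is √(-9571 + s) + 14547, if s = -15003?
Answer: 14547 + I*√24574 ≈ 14547.0 + 156.76*I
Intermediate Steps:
√(-9571 + s) + 14547 = √(-9571 - 15003) + 14547 = √(-24574) + 14547 = I*√24574 + 14547 = 14547 + I*√24574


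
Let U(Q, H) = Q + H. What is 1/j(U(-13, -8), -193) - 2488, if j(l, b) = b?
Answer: -480185/193 ≈ -2488.0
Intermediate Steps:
U(Q, H) = H + Q
1/j(U(-13, -8), -193) - 2488 = 1/(-193) - 2488 = -1/193 - 2488 = -480185/193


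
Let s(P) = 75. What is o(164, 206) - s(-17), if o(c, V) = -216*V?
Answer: -44571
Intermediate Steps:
o(164, 206) - s(-17) = -216*206 - 1*75 = -44496 - 75 = -44571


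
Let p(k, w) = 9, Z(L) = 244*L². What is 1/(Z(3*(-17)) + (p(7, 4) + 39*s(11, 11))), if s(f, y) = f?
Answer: 1/635082 ≈ 1.5746e-6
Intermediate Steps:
1/(Z(3*(-17)) + (p(7, 4) + 39*s(11, 11))) = 1/(244*(3*(-17))² + (9 + 39*11)) = 1/(244*(-51)² + (9 + 429)) = 1/(244*2601 + 438) = 1/(634644 + 438) = 1/635082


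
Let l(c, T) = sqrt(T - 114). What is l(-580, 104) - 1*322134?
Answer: -322134 + I*sqrt(10) ≈ -3.2213e+5 + 3.1623*I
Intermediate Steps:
l(c, T) = sqrt(-114 + T)
l(-580, 104) - 1*322134 = sqrt(-114 + 104) - 1*322134 = sqrt(-10) - 322134 = I*sqrt(10) - 322134 = -322134 + I*sqrt(10)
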